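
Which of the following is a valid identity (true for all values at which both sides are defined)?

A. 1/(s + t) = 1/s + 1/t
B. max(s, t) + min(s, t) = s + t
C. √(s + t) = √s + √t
B

A: fails at (1, 3) — LHS = 1/4, RHS = 4/3.
B: holds — e.g. at (5, 8), both sides equal 13.
C: fails at (4, 6) — LHS = √(10) ≈ 3.162, RHS = 2 + √(6) ≈ 4.449.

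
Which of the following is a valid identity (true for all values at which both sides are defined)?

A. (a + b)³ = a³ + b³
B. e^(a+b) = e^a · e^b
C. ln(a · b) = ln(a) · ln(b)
B

A: fails at (1, 3) — LHS = 64, RHS = 28.
B: holds — e.g. at (0, 1), both sides equal e ≈ 2.718.
C: fails at (1, 5) — LHS = ln(5) ≈ 1.609, RHS = 0.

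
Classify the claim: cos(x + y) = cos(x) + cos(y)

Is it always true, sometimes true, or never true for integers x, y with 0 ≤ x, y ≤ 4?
Never true

The claim fails for every pair in the range. For instance at (x, y) = (2, 1): LHS = cos(3) ≈ -0.99, RHS = cos(2) + cos(1) ≈ 0.1242.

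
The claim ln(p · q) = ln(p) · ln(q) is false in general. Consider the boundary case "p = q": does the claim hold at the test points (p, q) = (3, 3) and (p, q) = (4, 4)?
No, fails at both test points

At (3, 3): LHS = ln(9) ≈ 2.197 ≠ RHS = ln(3)² ≈ 1.207
At (4, 4): LHS = ln(16) ≈ 2.773 ≠ RHS = ln(4)² ≈ 1.922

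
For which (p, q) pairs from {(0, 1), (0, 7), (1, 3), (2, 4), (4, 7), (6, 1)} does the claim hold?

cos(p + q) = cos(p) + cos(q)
Testing each pair:
(0, 1): LHS = cos(1) ≈ 0.5403, RHS = cos(1) + 1 ≈ 1.54 → fails
(0, 7): LHS = cos(7) ≈ 0.7539, RHS = cos(7) + 1 ≈ 1.754 → fails
(1, 3): LHS = cos(4) ≈ -0.6536, RHS = cos(3) + cos(1) ≈ -0.4497 → fails
(2, 4): LHS = cos(6) ≈ 0.9602, RHS = cos(4) + cos(2) ≈ -1.07 → fails
(4, 7): LHS = cos(11) ≈ 0.004426, RHS = cos(4) + cos(7) ≈ 0.1003 → fails
(6, 1): LHS = cos(7) ≈ 0.7539, RHS = cos(1) + cos(6) ≈ 1.5 → fails

No pair satisfies the claim.

Answer: None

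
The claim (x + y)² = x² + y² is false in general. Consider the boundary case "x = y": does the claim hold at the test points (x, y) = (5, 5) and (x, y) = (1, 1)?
No, fails at both test points

At (5, 5): LHS = 100 ≠ RHS = 50
At (1, 1): LHS = 4 ≠ RHS = 2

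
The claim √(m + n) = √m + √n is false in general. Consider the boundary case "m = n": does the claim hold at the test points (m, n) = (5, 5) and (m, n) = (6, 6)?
No, fails at both test points

At (5, 5): LHS = √(10) ≈ 3.162 ≠ RHS = 2·√(5) ≈ 4.472
At (6, 6): LHS = 2·√(3) ≈ 3.464 ≠ RHS = 2·√(6) ≈ 4.899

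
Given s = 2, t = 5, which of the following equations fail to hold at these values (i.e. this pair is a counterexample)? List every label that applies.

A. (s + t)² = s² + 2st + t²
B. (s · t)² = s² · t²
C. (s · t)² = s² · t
C

Evaluating each claim at the given values:
A. LHS = 49, RHS = 49 → holds here (LHS = RHS)
B. LHS = 100, RHS = 100 → holds here (LHS = RHS)
C. LHS = 100, RHS = 20 → fails here (LHS ≠ RHS)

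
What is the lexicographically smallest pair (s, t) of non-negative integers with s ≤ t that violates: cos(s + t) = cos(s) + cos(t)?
(s, t) = (0, 0)

Substituting (0, 0) into the claim:
LHS = cos(0 + 0) = 1
RHS = cos(0) + cos(0) = 2

Since LHS ≠ RHS, this pair disproves the claim, and no lexicographically smaller pair (s ≤ t, non-negative integers) does.

For instance (4, 4) is also a counterexample (LHS = cos(8) ≈ -0.1455, RHS = 2·cos(4) ≈ -1.307), but it's lexicographically larger.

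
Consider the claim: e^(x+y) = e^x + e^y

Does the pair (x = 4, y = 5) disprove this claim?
Yes

Substituting x = 4, y = 5:
LHS = e^(4+5) = e^9 ≈ 8103
RHS = e^4 + e^5 ≈ 203

Since LHS ≠ RHS, this pair disproves the claim.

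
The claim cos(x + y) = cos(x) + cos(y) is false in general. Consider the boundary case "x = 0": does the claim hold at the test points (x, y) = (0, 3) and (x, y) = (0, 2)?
At (0, 3): LHS = cos(3) ≈ -0.99 ≠ RHS = cos(3) + 1 ≈ 0.01001
At (0, 2): LHS = cos(2) ≈ -0.4161 ≠ RHS = cos(2) + 1 ≈ 0.5839

Answer: No, fails at both test points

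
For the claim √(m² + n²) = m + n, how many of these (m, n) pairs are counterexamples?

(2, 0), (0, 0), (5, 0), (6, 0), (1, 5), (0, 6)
1

Testing each pair:
(2, 0): LHS = 2, RHS = 2 → satisfies claim
(0, 0): LHS = 0, RHS = 0 → satisfies claim
(5, 0): LHS = 5, RHS = 5 → satisfies claim
(6, 0): LHS = 6, RHS = 6 → satisfies claim
(1, 5): LHS = √(26) ≈ 5.099, RHS = 6 → counterexample
(0, 6): LHS = 6, RHS = 6 → satisfies claim

That makes 1 counterexample.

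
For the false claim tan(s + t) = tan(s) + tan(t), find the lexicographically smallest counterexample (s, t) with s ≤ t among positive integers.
(s, t) = (1, 1)

Substituting (1, 1) into the claim:
LHS = tan(1 + 1) = tan(2) ≈ -2.185
RHS = tan(1) + tan(1) = 2·tan(1) ≈ 3.115

Since LHS ≠ RHS, this pair disproves the claim, and no lexicographically smaller pair (s ≤ t, positive integers) does.

For instance (6, 6) is also a counterexample (LHS = tan(12) ≈ -0.6359, RHS = 2·tan(6) ≈ -0.582), but it's lexicographically larger.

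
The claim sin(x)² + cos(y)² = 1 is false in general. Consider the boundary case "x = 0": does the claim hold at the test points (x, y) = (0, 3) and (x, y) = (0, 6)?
At (0, 3): LHS = cos(3)² ≈ 0.9801 ≠ RHS = 1
At (0, 6): LHS = cos(6)² ≈ 0.9219 ≠ RHS = 1

Answer: No, fails at both test points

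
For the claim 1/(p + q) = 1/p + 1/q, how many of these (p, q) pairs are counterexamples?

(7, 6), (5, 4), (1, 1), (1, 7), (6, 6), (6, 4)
6

Testing each pair:
(7, 6): LHS = 1/13, RHS = 13/42 → counterexample
(5, 4): LHS = 1/9, RHS = 9/20 → counterexample
(1, 1): LHS = 1/2, RHS = 2 → counterexample
(1, 7): LHS = 1/8, RHS = 8/7 → counterexample
(6, 6): LHS = 1/12, RHS = 1/3 → counterexample
(6, 4): LHS = 1/10, RHS = 5/12 → counterexample

That makes 6 counterexamples.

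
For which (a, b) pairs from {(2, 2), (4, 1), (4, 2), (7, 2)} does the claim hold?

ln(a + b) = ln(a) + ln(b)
(2, 2)

Testing each pair:
(2, 2): LHS = ln(4) ≈ 1.386, RHS = 2·ln(2) ≈ 1.386 → holds
(4, 1): LHS = ln(5) ≈ 1.609, RHS = ln(4) ≈ 1.386 → fails
(4, 2): LHS = ln(6) ≈ 1.792, RHS = ln(2) + ln(4) ≈ 2.079 → fails
(7, 2): LHS = ln(9) ≈ 2.197, RHS = ln(2) + ln(7) ≈ 2.639 → fails

1 of 4 pairs satisfies the claim.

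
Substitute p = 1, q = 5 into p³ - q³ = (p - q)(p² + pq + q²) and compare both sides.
LHS = 1³ - 5³ = -124
RHS = (1 - 5)(1² + 1·5 + 5²) = -124

LHS = RHS: the two sides agree.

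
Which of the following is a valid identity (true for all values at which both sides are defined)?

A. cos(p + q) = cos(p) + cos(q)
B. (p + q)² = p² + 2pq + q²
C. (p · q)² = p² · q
A: fails at (1, 4) — LHS = cos(5) ≈ 0.2837, RHS = cos(4) + cos(1) ≈ -0.1133.
B: holds — e.g. at (3, 7), both sides equal 100.
C: fails at (2, 2) — LHS = 16, RHS = 8.

Answer: B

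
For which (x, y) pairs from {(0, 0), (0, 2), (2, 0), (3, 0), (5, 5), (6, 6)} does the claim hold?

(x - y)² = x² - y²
Testing each pair:
(0, 0): LHS = 0, RHS = 0 → holds
(0, 2): LHS = 4, RHS = -4 → fails
(2, 0): LHS = 4, RHS = 4 → holds
(3, 0): LHS = 9, RHS = 9 → holds
(5, 5): LHS = 0, RHS = 0 → holds
(6, 6): LHS = 0, RHS = 0 → holds

5 of 6 pairs satisfy the claim.

Answer: (0, 0), (2, 0), (3, 0), (5, 5), (6, 6)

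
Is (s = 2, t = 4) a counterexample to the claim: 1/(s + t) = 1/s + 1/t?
Substituting s = 2, t = 4:
LHS = 1/(2 + 4) = 1/6
RHS = 1/2 + 1/4 = 3/4

Since LHS ≠ RHS, this pair disproves the claim.

Answer: Yes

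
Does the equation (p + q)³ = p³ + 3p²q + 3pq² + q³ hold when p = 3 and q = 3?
Substituting p = 3, q = 3:

LHS = (3 + 3)³ = 216
RHS = 3³ + 3·3²·3 + 3·3·3² + 3³ = 216

LHS = RHS, so the equation holds at this point.

Answer: Holds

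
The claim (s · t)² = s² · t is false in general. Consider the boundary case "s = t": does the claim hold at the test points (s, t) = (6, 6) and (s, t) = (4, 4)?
No, fails at both test points

At (6, 6): LHS = 1296 ≠ RHS = 216
At (4, 4): LHS = 256 ≠ RHS = 64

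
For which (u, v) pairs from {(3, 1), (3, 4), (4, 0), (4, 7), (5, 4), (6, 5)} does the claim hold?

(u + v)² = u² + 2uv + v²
All pairs

Testing each pair:
(3, 1): LHS = 16, RHS = 16 → holds
(3, 4): LHS = 49, RHS = 49 → holds
(4, 0): LHS = 16, RHS = 16 → holds
(4, 7): LHS = 121, RHS = 121 → holds
(5, 4): LHS = 81, RHS = 81 → holds
(6, 5): LHS = 121, RHS = 121 → holds

Every pair satisfies the claim.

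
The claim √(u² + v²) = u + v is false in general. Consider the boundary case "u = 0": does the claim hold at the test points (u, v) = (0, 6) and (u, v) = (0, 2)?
At (0, 6): LHS = 6, RHS = 6 → equal
At (0, 2): LHS = 2, RHS = 2 → equal

So the claim does hold at both of these boundary points, even though it is not an identity.

Answer: Yes, holds at both test points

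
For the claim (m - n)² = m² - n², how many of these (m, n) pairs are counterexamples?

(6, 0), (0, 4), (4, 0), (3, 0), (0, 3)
2

Testing each pair:
(6, 0): LHS = 36, RHS = 36 → satisfies claim
(0, 4): LHS = 16, RHS = -16 → counterexample
(4, 0): LHS = 16, RHS = 16 → satisfies claim
(3, 0): LHS = 9, RHS = 9 → satisfies claim
(0, 3): LHS = 9, RHS = -9 → counterexample

That makes 2 counterexamples.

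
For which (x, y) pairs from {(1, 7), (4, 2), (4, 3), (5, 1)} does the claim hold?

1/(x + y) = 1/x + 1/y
None

Testing each pair:
(1, 7): LHS = 1/8, RHS = 8/7 → fails
(4, 2): LHS = 1/6, RHS = 3/4 → fails
(4, 3): LHS = 1/7, RHS = 7/12 → fails
(5, 1): LHS = 1/6, RHS = 6/5 → fails

No pair satisfies the claim.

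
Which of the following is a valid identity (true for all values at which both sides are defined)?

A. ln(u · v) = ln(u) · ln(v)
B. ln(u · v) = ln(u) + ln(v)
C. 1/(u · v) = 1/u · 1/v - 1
A: fails at (5, 5) — LHS = ln(25) ≈ 3.219, RHS = ln(5)² ≈ 2.59.
B: holds — e.g. at (2, 4), both sides equal ln(8) ≈ 2.079.
C: fails at (2, 7) — LHS = 1/14, RHS = -13/14.

Answer: B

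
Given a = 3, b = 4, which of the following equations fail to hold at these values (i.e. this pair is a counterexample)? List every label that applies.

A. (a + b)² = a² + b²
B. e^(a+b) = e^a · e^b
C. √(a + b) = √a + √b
A, C

Evaluating each claim at the given values:
A. LHS = 49, RHS = 25 → fails here (LHS ≠ RHS)
B. LHS = e^7 ≈ 1097, RHS = e^7 ≈ 1097 → holds here (LHS = RHS)
C. LHS = √(7) ≈ 2.646, RHS = √(3) + 2 ≈ 3.732 → fails here (LHS ≠ RHS)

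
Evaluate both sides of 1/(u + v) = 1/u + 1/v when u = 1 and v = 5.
LHS = 1/(1 + 5) = 1/6
RHS = 1/1 + 1/5 = 6/5

LHS ≠ RHS, so the equation does not hold here.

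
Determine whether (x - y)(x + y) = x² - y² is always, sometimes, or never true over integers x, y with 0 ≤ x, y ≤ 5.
Always true

The identity holds for every pair in the range. For instance at (x, y) = (1, 4): both sides equal -15.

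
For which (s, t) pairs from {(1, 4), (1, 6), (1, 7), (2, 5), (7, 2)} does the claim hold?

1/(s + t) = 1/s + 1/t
Testing each pair:
(1, 4): LHS = 1/5, RHS = 5/4 → fails
(1, 6): LHS = 1/7, RHS = 7/6 → fails
(1, 7): LHS = 1/8, RHS = 8/7 → fails
(2, 5): LHS = 1/7, RHS = 7/10 → fails
(7, 2): LHS = 1/9, RHS = 9/14 → fails

No pair satisfies the claim.

Answer: None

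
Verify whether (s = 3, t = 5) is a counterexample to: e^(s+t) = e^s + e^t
Substituting s = 3, t = 5:
LHS = e^(3+5) = e^8 ≈ 2981
RHS = e^3 + e^5 ≈ 168.5

Since LHS ≠ RHS, this pair disproves the claim.

Answer: Yes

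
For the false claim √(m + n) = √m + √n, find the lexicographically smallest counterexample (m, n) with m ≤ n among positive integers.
(m, n) = (1, 1)

Substituting (1, 1) into the claim:
LHS = √(1 + 1) = √(2) ≈ 1.414
RHS = √1 + √1 = 2

Since LHS ≠ RHS, this pair disproves the claim, and no lexicographically smaller pair (m ≤ n, positive integers) does.

For instance (3, 6) is also a counterexample (LHS = 3, RHS = √(3) + √(6) ≈ 4.182), but it's lexicographically larger.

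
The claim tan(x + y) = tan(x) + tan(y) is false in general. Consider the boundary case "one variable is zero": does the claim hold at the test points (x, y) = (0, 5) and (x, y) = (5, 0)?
At (0, 5): LHS = tan(5) ≈ -3.381, RHS = tan(5) ≈ -3.381 → equal
At (5, 0): LHS = tan(5) ≈ -3.381, RHS = tan(5) ≈ -3.381 → equal

So the claim does hold at both of these boundary points, even though it is not an identity.

Answer: Yes, holds at both test points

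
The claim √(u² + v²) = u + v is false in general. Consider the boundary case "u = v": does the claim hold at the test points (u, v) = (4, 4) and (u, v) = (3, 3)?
No, fails at both test points

At (4, 4): LHS = 4·√(2) ≈ 5.657 ≠ RHS = 8
At (3, 3): LHS = 3·√(2) ≈ 4.243 ≠ RHS = 6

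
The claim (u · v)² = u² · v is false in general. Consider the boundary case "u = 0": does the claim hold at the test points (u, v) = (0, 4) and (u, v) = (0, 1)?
Yes, holds at both test points

At (0, 4): LHS = 0, RHS = 0 → equal
At (0, 1): LHS = 0, RHS = 0 → equal

So the claim does hold at both of these boundary points, even though it is not an identity.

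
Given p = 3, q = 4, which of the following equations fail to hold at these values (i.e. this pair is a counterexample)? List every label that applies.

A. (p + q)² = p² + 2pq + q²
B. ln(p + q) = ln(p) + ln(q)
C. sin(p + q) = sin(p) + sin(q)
B, C

Evaluating each claim at the given values:
A. LHS = 49, RHS = 49 → holds here (LHS = RHS)
B. LHS = ln(7) ≈ 1.946, RHS = ln(3) + ln(4) ≈ 2.485 → fails here (LHS ≠ RHS)
C. LHS = sin(7) ≈ 0.657, RHS = sin(4) + sin(3) ≈ -0.6157 → fails here (LHS ≠ RHS)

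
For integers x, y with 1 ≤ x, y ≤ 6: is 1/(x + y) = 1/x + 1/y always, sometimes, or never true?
Never true

The claim fails for every pair in the range. For instance at (x, y) = (1, 3): LHS = 1/4, RHS = 4/3.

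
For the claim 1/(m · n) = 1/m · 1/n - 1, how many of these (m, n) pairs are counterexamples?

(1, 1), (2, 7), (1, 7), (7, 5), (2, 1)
5

Testing each pair:
(1, 1): LHS = 1, RHS = 0 → counterexample
(2, 7): LHS = 1/14, RHS = -13/14 → counterexample
(1, 7): LHS = 1/7, RHS = -6/7 → counterexample
(7, 5): LHS = 1/35, RHS = -34/35 → counterexample
(2, 1): LHS = 1/2, RHS = -1/2 → counterexample

That makes 5 counterexamples.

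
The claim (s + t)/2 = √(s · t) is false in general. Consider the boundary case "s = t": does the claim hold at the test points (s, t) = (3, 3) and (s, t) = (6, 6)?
Yes, holds at both test points

At (3, 3): LHS = 3, RHS = 3 → equal
At (6, 6): LHS = 6, RHS = 6 → equal

So the claim does hold at both of these boundary points, even though it is not an identity.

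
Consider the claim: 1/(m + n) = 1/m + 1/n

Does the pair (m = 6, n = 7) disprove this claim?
Yes

Substituting m = 6, n = 7:
LHS = 1/(6 + 7) = 1/13
RHS = 1/6 + 1/7 = 13/42

Since LHS ≠ RHS, this pair disproves the claim.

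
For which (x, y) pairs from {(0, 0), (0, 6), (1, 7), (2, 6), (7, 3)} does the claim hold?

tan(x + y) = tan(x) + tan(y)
Testing each pair:
(0, 0): LHS = 0, RHS = 0 → holds
(0, 6): LHS = tan(6) ≈ -0.291, RHS = tan(6) ≈ -0.291 → holds
(1, 7): LHS = tan(8) ≈ -6.8, RHS = tan(7) + tan(1) ≈ 2.429 → fails
(2, 6): LHS = tan(8) ≈ -6.8, RHS = tan(2) + tan(6) ≈ -2.476 → fails
(7, 3): LHS = tan(10) ≈ 0.6484, RHS = tan(3) + tan(7) ≈ 0.7289 → fails

2 of 5 pairs satisfy the claim.

Answer: (0, 0), (0, 6)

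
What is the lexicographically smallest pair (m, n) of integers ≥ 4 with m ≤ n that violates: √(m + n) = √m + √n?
Substituting (4, 4) into the claim:
LHS = √(4 + 4) = 2·√(2) ≈ 2.828
RHS = √4 + √4 = 4

Since LHS ≠ RHS, this pair disproves the claim, and no lexicographically smaller pair (m ≤ n, integers ≥ 4) does.

For instance (11, 11) is also a counterexample (LHS = √(22) ≈ 4.69, RHS = 2·√(11) ≈ 6.633), but it's lexicographically larger.

Answer: (m, n) = (4, 4)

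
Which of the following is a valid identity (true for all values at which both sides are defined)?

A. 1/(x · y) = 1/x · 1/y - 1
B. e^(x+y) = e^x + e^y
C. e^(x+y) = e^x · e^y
A: fails at (5, 8) — LHS = 1/40, RHS = -39/40.
B: fails at (0, 1) — LHS = e ≈ 2.718, RHS = 1 + e ≈ 3.718.
C: holds — e.g. at (4, 5), both sides equal e^9 ≈ 8103.

Answer: C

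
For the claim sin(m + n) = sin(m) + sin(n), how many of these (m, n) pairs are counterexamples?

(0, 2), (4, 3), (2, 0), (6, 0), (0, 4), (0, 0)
Testing each pair:
(0, 2): LHS = sin(2) ≈ 0.9093, RHS = sin(2) ≈ 0.9093 → satisfies claim
(4, 3): LHS = sin(7) ≈ 0.657, RHS = sin(4) + sin(3) ≈ -0.6157 → counterexample
(2, 0): LHS = sin(2) ≈ 0.9093, RHS = sin(2) ≈ 0.9093 → satisfies claim
(6, 0): LHS = sin(6) ≈ -0.2794, RHS = sin(6) ≈ -0.2794 → satisfies claim
(0, 4): LHS = sin(4) ≈ -0.7568, RHS = sin(4) ≈ -0.7568 → satisfies claim
(0, 0): LHS = 0, RHS = 0 → satisfies claim

That makes 1 counterexample.

Answer: 1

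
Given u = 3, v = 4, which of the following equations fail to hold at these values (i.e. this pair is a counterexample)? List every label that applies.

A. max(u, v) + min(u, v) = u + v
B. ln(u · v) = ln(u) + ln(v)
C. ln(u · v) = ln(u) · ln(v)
C

Evaluating each claim at the given values:
A. LHS = 7, RHS = 7 → holds here (LHS = RHS)
B. LHS = ln(12) ≈ 2.485, RHS = ln(3) + ln(4) ≈ 2.485 → holds here (LHS = RHS)
C. LHS = ln(12) ≈ 2.485, RHS = ln(3)·ln(4) ≈ 1.523 → fails here (LHS ≠ RHS)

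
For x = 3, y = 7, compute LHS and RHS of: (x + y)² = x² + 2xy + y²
LHS = (3 + 7)² = 100
RHS = 3² + 2·3·7 + 7² = 100

LHS = RHS: the two sides agree.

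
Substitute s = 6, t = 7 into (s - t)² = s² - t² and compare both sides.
LHS = (6 - 7)² = 1
RHS = 6² - 7² = -13

LHS ≠ RHS, so the equation does not hold here.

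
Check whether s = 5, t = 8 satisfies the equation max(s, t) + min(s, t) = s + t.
Holds

Substituting s = 5, t = 8:

LHS = max(5, 8) + min(5, 8) = 13
RHS = 5 + 8 = 13

LHS = RHS, so the equation holds at this point.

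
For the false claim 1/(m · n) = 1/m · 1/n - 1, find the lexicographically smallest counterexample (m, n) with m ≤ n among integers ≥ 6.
Substituting (6, 6) into the claim:
LHS = 1/(6 · 6) = 1/36
RHS = 1/6 · 1/6 - 1 = -35/36

Since LHS ≠ RHS, this pair disproves the claim, and no lexicographically smaller pair (m ≤ n, integers ≥ 6) does.

For instance (9, 13) is also a counterexample (LHS = 1/117, RHS = -116/117), but it's lexicographically larger.

Answer: (m, n) = (6, 6)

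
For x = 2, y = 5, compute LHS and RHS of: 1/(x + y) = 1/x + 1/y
LHS = 1/(2 + 5) = 1/7
RHS = 1/2 + 1/5 = 7/10

LHS ≠ RHS, so the equation does not hold here.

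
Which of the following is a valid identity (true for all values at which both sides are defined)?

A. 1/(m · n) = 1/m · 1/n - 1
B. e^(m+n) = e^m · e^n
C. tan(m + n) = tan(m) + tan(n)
A: fails at (1, 5) — LHS = 1/5, RHS = -4/5.
B: holds — e.g. at (2, 4), both sides equal e^6 ≈ 403.4.
C: fails at (2, 3) — LHS = tan(5) ≈ -3.381, RHS = tan(2) + tan(3) ≈ -2.328.

Answer: B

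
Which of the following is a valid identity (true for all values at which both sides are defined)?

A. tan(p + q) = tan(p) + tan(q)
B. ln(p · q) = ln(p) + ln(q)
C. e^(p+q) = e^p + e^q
B

A: fails at (1, 2) — LHS = tan(3) ≈ -0.1425, RHS = tan(2) + tan(1) ≈ -0.6276.
B: holds — e.g. at (4, 5), both sides equal ln(20) ≈ 2.996.
C: fails at (3, 3) — LHS = e^6 ≈ 403.4, RHS = 2·e^3 ≈ 40.17.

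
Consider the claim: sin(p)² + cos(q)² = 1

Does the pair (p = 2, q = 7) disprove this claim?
Substituting p = 2, q = 7:
LHS = sin(2)² + cos(7)² ≈ 1.395
RHS = 1

Since LHS ≠ RHS, this pair disproves the claim.

Answer: Yes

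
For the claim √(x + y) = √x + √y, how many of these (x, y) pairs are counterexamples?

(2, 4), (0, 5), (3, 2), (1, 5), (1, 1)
Testing each pair:
(2, 4): LHS = √(6) ≈ 2.449, RHS = √(2) + 2 ≈ 3.414 → counterexample
(0, 5): LHS = √(5) ≈ 2.236, RHS = √(5) ≈ 2.236 → satisfies claim
(3, 2): LHS = √(5) ≈ 2.236, RHS = √(2) + √(3) ≈ 3.146 → counterexample
(1, 5): LHS = √(6) ≈ 2.449, RHS = 1 + √(5) ≈ 3.236 → counterexample
(1, 1): LHS = √(2) ≈ 1.414, RHS = 2 → counterexample

That makes 4 counterexamples.

Answer: 4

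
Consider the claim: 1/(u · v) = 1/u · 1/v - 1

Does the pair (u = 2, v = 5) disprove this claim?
Substituting u = 2, v = 5:
LHS = 1/(2 · 5) = 1/10
RHS = 1/2 · 1/5 - 1 = -9/10

Since LHS ≠ RHS, this pair disproves the claim.

Answer: Yes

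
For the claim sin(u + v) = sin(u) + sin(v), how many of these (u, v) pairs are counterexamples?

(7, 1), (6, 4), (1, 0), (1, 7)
Testing each pair:
(7, 1): LHS = sin(8) ≈ 0.9894, RHS = sin(7) + sin(1) ≈ 1.498 → counterexample
(6, 4): LHS = sin(10) ≈ -0.544, RHS = sin(4) + sin(6) ≈ -1.036 → counterexample
(1, 0): LHS = sin(1) ≈ 0.8415, RHS = sin(1) ≈ 0.8415 → satisfies claim
(1, 7): LHS = sin(8) ≈ 0.9894, RHS = sin(7) + sin(1) ≈ 1.498 → counterexample

That makes 3 counterexamples.

Answer: 3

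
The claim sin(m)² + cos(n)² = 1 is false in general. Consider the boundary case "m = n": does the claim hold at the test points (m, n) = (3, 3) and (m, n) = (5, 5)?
At (3, 3): LHS = sin(3)² + cos(3)² = 1, RHS = 1 → equal
At (5, 5): LHS = cos(5)² + sin(5)² = 1, RHS = 1 → equal

So the claim does hold at both of these boundary points, even though it is not an identity.

Answer: Yes, holds at both test points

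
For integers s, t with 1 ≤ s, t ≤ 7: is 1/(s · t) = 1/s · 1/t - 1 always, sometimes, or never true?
Never true

The claim fails for every pair in the range. For instance at (s, t) = (5, 1): LHS = 1/5, RHS = -4/5.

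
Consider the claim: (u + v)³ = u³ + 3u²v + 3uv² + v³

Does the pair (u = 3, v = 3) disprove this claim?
Substituting u = 3, v = 3:
LHS = (3 + 3)³ = 216
RHS = 3³ + 3·3²·3 + 3·3·3² + 3³ = 216

The sides agree, so this pair does not disprove the claim.

Answer: No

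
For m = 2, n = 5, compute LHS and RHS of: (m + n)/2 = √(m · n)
LHS = (2 + 5)/2 = 7/2
RHS = √(2 · 5) = √(10) ≈ 3.162

LHS ≠ RHS (they differ by about 0.3377), so the equation does not hold here.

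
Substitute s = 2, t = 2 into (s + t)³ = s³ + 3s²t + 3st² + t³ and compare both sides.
LHS = (2 + 2)³ = 64
RHS = 2³ + 3·2²·2 + 3·2·2² + 2³ = 64

LHS = RHS: the two sides agree.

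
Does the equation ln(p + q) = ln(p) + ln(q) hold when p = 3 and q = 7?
Fails

Substituting p = 3, q = 7:

LHS = ln(3 + 7) = ln(10) ≈ 2.303
RHS = ln(3) + ln(7) ≈ 3.045

LHS ≠ RHS, so the equation does not hold at this point.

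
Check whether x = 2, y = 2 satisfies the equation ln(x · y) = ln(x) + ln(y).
Holds

Substituting x = 2, y = 2:

LHS = ln(2 · 2) = ln(4) ≈ 1.386
RHS = ln(2) + ln(2) = 2·ln(2) ≈ 1.386

LHS = RHS, so the equation holds at this point.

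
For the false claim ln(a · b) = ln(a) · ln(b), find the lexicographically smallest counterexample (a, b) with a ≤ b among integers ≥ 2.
(a, b) = (2, 2)

Substituting (2, 2) into the claim:
LHS = ln(2 · 2) = ln(4) ≈ 1.386
RHS = ln(2) · ln(2) = ln(2)² ≈ 0.4805

Since LHS ≠ RHS, this pair disproves the claim, and no lexicographically smaller pair (a ≤ b, integers ≥ 2) does.

For instance (3, 7) is also a counterexample (LHS = ln(21) ≈ 3.045, RHS = ln(3)·ln(7) ≈ 2.138), but it's lexicographically larger.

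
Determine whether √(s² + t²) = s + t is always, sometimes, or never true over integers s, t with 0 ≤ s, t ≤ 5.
It holds at (s, t) = (5, 0) (both sides equal 5), but fails at (s, t) = (5, 1) (LHS = √(26) ≈ 5.099, RHS = 6).

Answer: Sometimes true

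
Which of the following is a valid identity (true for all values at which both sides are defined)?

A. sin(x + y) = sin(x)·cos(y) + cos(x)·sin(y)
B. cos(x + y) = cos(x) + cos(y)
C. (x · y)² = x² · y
A: holds — e.g. at (4, 6), both sides equal sin(10) ≈ -0.544.
B: fails at (1, 1) — LHS = cos(2) ≈ -0.4161, RHS = 2·cos(1) ≈ 1.081.
C: fails at (4, 6) — LHS = 576, RHS = 96.

Answer: A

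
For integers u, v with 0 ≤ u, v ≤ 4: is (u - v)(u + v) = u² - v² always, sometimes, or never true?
The identity holds for every pair in the range. For instance at (u, v) = (4, 3): both sides equal 7.

Answer: Always true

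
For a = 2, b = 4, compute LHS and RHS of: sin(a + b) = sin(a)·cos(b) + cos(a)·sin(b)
LHS = sin(2 + 4) = sin(6) ≈ -0.2794
RHS = sin(2)·cos(4) + cos(2)·sin(4) = sin(2)·cos(4) + sin(4)·cos(2) ≈ -0.2794

LHS = RHS: the two sides agree.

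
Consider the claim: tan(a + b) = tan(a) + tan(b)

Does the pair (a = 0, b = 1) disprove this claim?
Substituting a = 0, b = 1:
LHS = tan(0 + 1) = tan(1) ≈ 1.557
RHS = tan(0) + tan(1) = tan(1) ≈ 1.557

The sides agree, so this pair does not disprove the claim.

Answer: No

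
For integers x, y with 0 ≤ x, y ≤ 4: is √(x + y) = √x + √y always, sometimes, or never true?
It holds at (x, y) = (1, 0) (both sides equal 1), but fails at (x, y) = (2, 3) (LHS = √(5) ≈ 2.236, RHS = √(2) + √(3) ≈ 3.146).

Answer: Sometimes true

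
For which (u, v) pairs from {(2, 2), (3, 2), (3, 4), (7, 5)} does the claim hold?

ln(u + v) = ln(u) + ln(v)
Testing each pair:
(2, 2): LHS = ln(4) ≈ 1.386, RHS = 2·ln(2) ≈ 1.386 → holds
(3, 2): LHS = ln(5) ≈ 1.609, RHS = ln(2) + ln(3) ≈ 1.792 → fails
(3, 4): LHS = ln(7) ≈ 1.946, RHS = ln(3) + ln(4) ≈ 2.485 → fails
(7, 5): LHS = ln(12) ≈ 2.485, RHS = ln(5) + ln(7) ≈ 3.555 → fails

1 of 4 pairs satisfies the claim.

Answer: (2, 2)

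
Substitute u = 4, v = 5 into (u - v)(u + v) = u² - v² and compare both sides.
LHS = (4 - 5)(4 + 5) = -9
RHS = 4² - 5² = -9

LHS = RHS: the two sides agree.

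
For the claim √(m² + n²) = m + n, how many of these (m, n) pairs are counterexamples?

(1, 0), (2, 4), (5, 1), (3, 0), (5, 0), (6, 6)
Testing each pair:
(1, 0): LHS = 1, RHS = 1 → satisfies claim
(2, 4): LHS = 2·√(5) ≈ 4.472, RHS = 6 → counterexample
(5, 1): LHS = √(26) ≈ 5.099, RHS = 6 → counterexample
(3, 0): LHS = 3, RHS = 3 → satisfies claim
(5, 0): LHS = 5, RHS = 5 → satisfies claim
(6, 6): LHS = 6·√(2) ≈ 8.485, RHS = 12 → counterexample

That makes 3 counterexamples.

Answer: 3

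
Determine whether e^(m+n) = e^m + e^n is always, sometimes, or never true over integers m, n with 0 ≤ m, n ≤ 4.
The claim fails for every pair in the range. For instance at (m, n) = (3, 2): LHS = e^5 ≈ 148.4, RHS = e^2 + e^3 ≈ 27.47.

Answer: Never true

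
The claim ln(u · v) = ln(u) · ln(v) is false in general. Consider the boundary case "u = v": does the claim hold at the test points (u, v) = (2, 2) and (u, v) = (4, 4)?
No, fails at both test points

At (2, 2): LHS = ln(4) ≈ 1.386 ≠ RHS = ln(2)² ≈ 0.4805
At (4, 4): LHS = ln(16) ≈ 2.773 ≠ RHS = ln(4)² ≈ 1.922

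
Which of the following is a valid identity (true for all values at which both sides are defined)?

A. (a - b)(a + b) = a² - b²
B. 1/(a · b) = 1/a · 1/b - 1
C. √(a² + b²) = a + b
A: holds — e.g. at (1, 2), both sides equal -3.
B: fails at (2, 2) — LHS = 1/4, RHS = -3/4.
C: fails at (4, 5) — LHS = √(41) ≈ 6.403, RHS = 9.

Answer: A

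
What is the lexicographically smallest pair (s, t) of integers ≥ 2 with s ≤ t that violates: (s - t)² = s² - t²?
(s, t) = (2, 3)

At (2, 2): both sides equal 0, so it holds there.

Substituting (2, 3) into the claim:
LHS = (2 - 3)² = 1
RHS = 2² - 3² = -5

Since LHS ≠ RHS, this pair disproves the claim, and no lexicographically smaller pair (s ≤ t, integers ≥ 2) does.

For instance (2, 7) is also a counterexample (LHS = 25, RHS = -45), but it's lexicographically larger.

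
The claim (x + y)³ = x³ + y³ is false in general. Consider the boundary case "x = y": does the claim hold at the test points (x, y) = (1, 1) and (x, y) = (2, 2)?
At (1, 1): LHS = 8 ≠ RHS = 2
At (2, 2): LHS = 64 ≠ RHS = 16

Answer: No, fails at both test points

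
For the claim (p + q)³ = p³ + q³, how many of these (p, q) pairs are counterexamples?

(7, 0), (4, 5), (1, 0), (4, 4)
Testing each pair:
(7, 0): LHS = 343, RHS = 343 → satisfies claim
(4, 5): LHS = 729, RHS = 189 → counterexample
(1, 0): LHS = 1, RHS = 1 → satisfies claim
(4, 4): LHS = 512, RHS = 128 → counterexample

That makes 2 counterexamples.

Answer: 2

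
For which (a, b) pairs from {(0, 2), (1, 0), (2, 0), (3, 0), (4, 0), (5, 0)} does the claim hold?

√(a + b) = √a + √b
All pairs

Testing each pair:
(0, 2): LHS = √(2) ≈ 1.414, RHS = √(2) ≈ 1.414 → holds
(1, 0): LHS = 1, RHS = 1 → holds
(2, 0): LHS = √(2) ≈ 1.414, RHS = √(2) ≈ 1.414 → holds
(3, 0): LHS = √(3) ≈ 1.732, RHS = √(3) ≈ 1.732 → holds
(4, 0): LHS = 2, RHS = 2 → holds
(5, 0): LHS = √(5) ≈ 2.236, RHS = √(5) ≈ 2.236 → holds

Every pair satisfies the claim.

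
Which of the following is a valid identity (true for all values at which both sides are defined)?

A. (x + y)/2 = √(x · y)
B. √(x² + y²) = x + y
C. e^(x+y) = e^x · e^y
A: fails at (2, 5) — LHS = 7/2, RHS = √(10) ≈ 3.162.
B: fails at (4, 4) — LHS = 4·√(2) ≈ 5.657, RHS = 8.
C: holds — e.g. at (6, 7), both sides equal e^13 ≈ 442413.4.

Answer: C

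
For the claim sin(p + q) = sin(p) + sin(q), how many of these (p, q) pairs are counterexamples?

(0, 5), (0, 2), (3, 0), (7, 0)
0

Testing each pair:
(0, 5): LHS = sin(5) ≈ -0.9589, RHS = sin(5) ≈ -0.9589 → satisfies claim
(0, 2): LHS = sin(2) ≈ 0.9093, RHS = sin(2) ≈ 0.9093 → satisfies claim
(3, 0): LHS = sin(3) ≈ 0.1411, RHS = sin(3) ≈ 0.1411 → satisfies claim
(7, 0): LHS = sin(7) ≈ 0.657, RHS = sin(7) ≈ 0.657 → satisfies claim

That makes 0 counterexamples.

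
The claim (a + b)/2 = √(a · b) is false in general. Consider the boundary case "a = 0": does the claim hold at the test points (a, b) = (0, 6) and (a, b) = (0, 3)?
No, fails at both test points

At (0, 6): LHS = 3 ≠ RHS = 0
At (0, 3): LHS = 3/2 ≠ RHS = 0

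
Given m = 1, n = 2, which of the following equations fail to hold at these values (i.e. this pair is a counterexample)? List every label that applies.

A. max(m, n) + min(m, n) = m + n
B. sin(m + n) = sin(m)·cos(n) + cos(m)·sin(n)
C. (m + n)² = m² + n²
C

Evaluating each claim at the given values:
A. LHS = 3, RHS = 3 → holds here (LHS = RHS)
B. LHS = sin(3) ≈ 0.1411, RHS = sin(1)·cos(2) + sin(2)·cos(1) ≈ 0.1411 → holds here (LHS = RHS)
C. LHS = 9, RHS = 5 → fails here (LHS ≠ RHS)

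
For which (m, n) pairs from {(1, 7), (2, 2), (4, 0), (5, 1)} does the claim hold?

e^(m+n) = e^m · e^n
All pairs

Testing each pair:
(1, 7): LHS = e^8 ≈ 2981, RHS = e^8 ≈ 2981 → holds
(2, 2): LHS = e^4 ≈ 54.6, RHS = e^4 ≈ 54.6 → holds
(4, 0): LHS = e^4 ≈ 54.6, RHS = e^4 ≈ 54.6 → holds
(5, 1): LHS = e^6 ≈ 403.4, RHS = e^6 ≈ 403.4 → holds

Every pair satisfies the claim.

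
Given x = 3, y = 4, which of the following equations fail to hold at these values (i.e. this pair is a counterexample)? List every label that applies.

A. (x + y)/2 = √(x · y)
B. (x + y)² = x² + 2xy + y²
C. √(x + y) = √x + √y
Evaluating each claim at the given values:
A. LHS = 7/2, RHS = 2·√(3) ≈ 3.464 → fails here (LHS ≠ RHS)
B. LHS = 49, RHS = 49 → holds here (LHS = RHS)
C. LHS = √(7) ≈ 2.646, RHS = √(3) + 2 ≈ 3.732 → fails here (LHS ≠ RHS)

Answer: A, C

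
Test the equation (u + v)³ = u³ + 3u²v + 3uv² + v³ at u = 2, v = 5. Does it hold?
Holds

Substituting u = 2, v = 5:

LHS = (2 + 5)³ = 343
RHS = 2³ + 3·2²·5 + 3·2·5² + 5³ = 343

LHS = RHS, so the equation holds at this point.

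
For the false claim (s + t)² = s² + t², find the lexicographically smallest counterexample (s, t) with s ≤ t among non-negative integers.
(s, t) = (1, 1)

At (0, 0): both sides equal 0, so it holds there.
At (0, 4): both sides equal 16, so it holds there.

Substituting (1, 1) into the claim:
LHS = (1 + 1)² = 4
RHS = 1² + 1² = 2

Since LHS ≠ RHS, this pair disproves the claim, and no lexicographically smaller pair (s ≤ t, non-negative integers) does.

For instance (5, 5) is also a counterexample (LHS = 100, RHS = 50), but it's lexicographically larger.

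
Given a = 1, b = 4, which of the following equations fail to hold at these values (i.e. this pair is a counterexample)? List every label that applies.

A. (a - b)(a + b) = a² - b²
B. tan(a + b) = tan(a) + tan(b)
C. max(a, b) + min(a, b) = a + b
Evaluating each claim at the given values:
A. LHS = -15, RHS = -15 → holds here (LHS = RHS)
B. LHS = tan(5) ≈ -3.381, RHS = tan(4) + tan(1) ≈ 2.715 → fails here (LHS ≠ RHS)
C. LHS = 5, RHS = 5 → holds here (LHS = RHS)

Answer: B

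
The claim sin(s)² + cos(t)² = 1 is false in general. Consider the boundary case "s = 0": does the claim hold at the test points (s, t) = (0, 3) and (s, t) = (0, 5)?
At (0, 3): LHS = cos(3)² ≈ 0.9801 ≠ RHS = 1
At (0, 5): LHS = cos(5)² ≈ 0.08046 ≠ RHS = 1

Answer: No, fails at both test points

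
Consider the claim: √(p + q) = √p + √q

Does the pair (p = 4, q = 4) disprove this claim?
Substituting p = 4, q = 4:
LHS = √(4 + 4) = 2·√(2) ≈ 2.828
RHS = √4 + √4 = 4

Since LHS ≠ RHS, this pair disproves the claim.

Answer: Yes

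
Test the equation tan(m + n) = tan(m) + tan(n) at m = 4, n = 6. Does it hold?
Substituting m = 4, n = 6:

LHS = tan(4 + 6) = tan(10) ≈ 0.6484
RHS = tan(4) + tan(6) ≈ 0.8668

LHS ≠ RHS, so the equation does not hold at this point.

Answer: Fails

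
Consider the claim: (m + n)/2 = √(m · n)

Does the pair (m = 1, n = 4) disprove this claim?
Yes

Substituting m = 1, n = 4:
LHS = (1 + 4)/2 = 5/2
RHS = √(1 · 4) = 2

Since LHS ≠ RHS, this pair disproves the claim.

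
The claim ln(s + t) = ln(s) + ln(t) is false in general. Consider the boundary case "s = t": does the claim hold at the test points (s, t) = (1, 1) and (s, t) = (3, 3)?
At (1, 1): LHS = ln(2) ≈ 0.6931 ≠ RHS = 0
At (3, 3): LHS = ln(6) ≈ 1.792 ≠ RHS = 2·ln(3) ≈ 2.197

Answer: No, fails at both test points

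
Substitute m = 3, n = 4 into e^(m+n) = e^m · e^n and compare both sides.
LHS = e^(3+4) = e^7 ≈ 1097
RHS = e^3 · e^4 = e^7 ≈ 1097

LHS = RHS: the two sides agree.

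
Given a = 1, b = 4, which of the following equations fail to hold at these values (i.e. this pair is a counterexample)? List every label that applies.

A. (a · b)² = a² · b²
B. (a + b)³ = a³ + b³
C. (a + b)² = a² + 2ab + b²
B

Evaluating each claim at the given values:
A. LHS = 16, RHS = 16 → holds here (LHS = RHS)
B. LHS = 125, RHS = 65 → fails here (LHS ≠ RHS)
C. LHS = 25, RHS = 25 → holds here (LHS = RHS)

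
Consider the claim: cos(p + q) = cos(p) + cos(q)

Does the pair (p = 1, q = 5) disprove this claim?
Yes

Substituting p = 1, q = 5:
LHS = cos(1 + 5) = cos(6) ≈ 0.9602
RHS = cos(1) + cos(5) ≈ 0.824

Since LHS ≠ RHS, this pair disproves the claim.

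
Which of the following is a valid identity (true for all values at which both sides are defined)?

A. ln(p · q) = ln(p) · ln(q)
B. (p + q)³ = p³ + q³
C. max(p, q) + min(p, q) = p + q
C

A: fails at (6, 7) — LHS = ln(42) ≈ 3.738, RHS = ln(6)·ln(7) ≈ 3.487.
B: fails at (1, 1) — LHS = 8, RHS = 2.
C: holds — e.g. at (0, 1), both sides equal 1.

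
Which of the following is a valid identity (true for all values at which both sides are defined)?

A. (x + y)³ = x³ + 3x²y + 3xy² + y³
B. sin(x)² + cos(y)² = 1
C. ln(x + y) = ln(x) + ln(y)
A: holds — e.g. at (3, 7), both sides equal 1000.
B: fails at (1, 2) — LHS = cos(2)² + sin(1)² ≈ 0.8813, RHS = 1.
C: fails at (4, 6) — LHS = ln(10) ≈ 2.303, RHS = ln(4) + ln(6) ≈ 3.178.

Answer: A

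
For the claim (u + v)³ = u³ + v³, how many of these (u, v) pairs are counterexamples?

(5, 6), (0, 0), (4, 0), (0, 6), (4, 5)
2

Testing each pair:
(5, 6): LHS = 1331, RHS = 341 → counterexample
(0, 0): LHS = 0, RHS = 0 → satisfies claim
(4, 0): LHS = 64, RHS = 64 → satisfies claim
(0, 6): LHS = 216, RHS = 216 → satisfies claim
(4, 5): LHS = 729, RHS = 189 → counterexample

That makes 2 counterexamples.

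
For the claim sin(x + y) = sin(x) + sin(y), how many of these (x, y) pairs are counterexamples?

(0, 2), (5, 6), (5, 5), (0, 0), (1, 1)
3

Testing each pair:
(0, 2): LHS = sin(2) ≈ 0.9093, RHS = sin(2) ≈ 0.9093 → satisfies claim
(5, 6): LHS = sin(11) ≈ -1, RHS = sin(5) + sin(6) ≈ -1.238 → counterexample
(5, 5): LHS = sin(10) ≈ -0.544, RHS = 2·sin(5) ≈ -1.918 → counterexample
(0, 0): LHS = 0, RHS = 0 → satisfies claim
(1, 1): LHS = sin(2) ≈ 0.9093, RHS = 2·sin(1) ≈ 1.683 → counterexample

That makes 3 counterexamples.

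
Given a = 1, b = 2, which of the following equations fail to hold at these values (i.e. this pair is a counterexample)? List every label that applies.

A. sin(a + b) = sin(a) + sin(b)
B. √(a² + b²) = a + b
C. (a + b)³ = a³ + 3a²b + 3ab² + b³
A, B

Evaluating each claim at the given values:
A. LHS = sin(3) ≈ 0.1411, RHS = sin(1) + sin(2) ≈ 1.751 → fails here (LHS ≠ RHS)
B. LHS = √(5) ≈ 2.236, RHS = 3 → fails here (LHS ≠ RHS)
C. LHS = 27, RHS = 27 → holds here (LHS = RHS)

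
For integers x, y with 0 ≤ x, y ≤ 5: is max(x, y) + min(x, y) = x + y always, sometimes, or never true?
Always true

The identity holds for every pair in the range. For instance at (x, y) = (1, 0): both sides equal 1.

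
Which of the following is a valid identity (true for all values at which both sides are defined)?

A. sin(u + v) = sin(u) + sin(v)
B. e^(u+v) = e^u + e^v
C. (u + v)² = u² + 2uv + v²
C

A: fails at (5, 5) — LHS = sin(10) ≈ -0.544, RHS = 2·sin(5) ≈ -1.918.
B: fails at (2, 3) — LHS = e^5 ≈ 148.4, RHS = e^2 + e^3 ≈ 27.47.
C: holds — e.g. at (0, 1), both sides equal 1.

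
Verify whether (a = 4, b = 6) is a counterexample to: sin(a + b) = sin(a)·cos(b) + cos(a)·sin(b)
No

Substituting a = 4, b = 6:
LHS = sin(4 + 6) = sin(10) ≈ -0.544
RHS = sin(4)·cos(6) + cos(4)·sin(6) = sin(4)·cos(6) + sin(6)·cos(4) ≈ -0.544

The sides agree, so this pair does not disprove the claim.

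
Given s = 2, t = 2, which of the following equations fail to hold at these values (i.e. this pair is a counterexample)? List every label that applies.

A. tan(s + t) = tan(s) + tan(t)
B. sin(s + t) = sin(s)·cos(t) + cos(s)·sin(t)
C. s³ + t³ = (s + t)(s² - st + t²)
Evaluating each claim at the given values:
A. LHS = tan(4) ≈ 1.158, RHS = 2·tan(2) ≈ -4.37 → fails here (LHS ≠ RHS)
B. LHS = sin(4) ≈ -0.7568, RHS = 2·sin(2)·cos(2) ≈ -0.7568 → holds here (LHS = RHS)
C. LHS = 16, RHS = 16 → holds here (LHS = RHS)

Answer: A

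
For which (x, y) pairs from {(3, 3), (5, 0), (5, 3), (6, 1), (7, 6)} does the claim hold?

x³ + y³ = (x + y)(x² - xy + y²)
Testing each pair:
(3, 3): LHS = 54, RHS = 54 → holds
(5, 0): LHS = 125, RHS = 125 → holds
(5, 3): LHS = 152, RHS = 152 → holds
(6, 1): LHS = 217, RHS = 217 → holds
(7, 6): LHS = 559, RHS = 559 → holds

Every pair satisfies the claim.

Answer: All pairs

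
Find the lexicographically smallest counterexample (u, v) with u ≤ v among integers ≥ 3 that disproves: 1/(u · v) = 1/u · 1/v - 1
Substituting (3, 3) into the claim:
LHS = 1/(3 · 3) = 1/9
RHS = 1/3 · 1/3 - 1 = -8/9

Since LHS ≠ RHS, this pair disproves the claim, and no lexicographically smaller pair (u ≤ v, integers ≥ 3) does.

For instance (3, 8) is also a counterexample (LHS = 1/24, RHS = -23/24), but it's lexicographically larger.

Answer: (u, v) = (3, 3)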